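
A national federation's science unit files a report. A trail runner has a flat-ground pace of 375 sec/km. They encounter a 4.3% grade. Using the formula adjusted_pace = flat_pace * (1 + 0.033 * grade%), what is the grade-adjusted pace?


Grade factor = 1 + 0.033 * 4.3 = 1.1419
Adjusted = 375 * 1.1419 = 428.21 sec/km

428.21 s/km


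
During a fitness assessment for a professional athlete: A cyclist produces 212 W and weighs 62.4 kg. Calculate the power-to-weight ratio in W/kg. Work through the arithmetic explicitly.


P/W = power / mass
= 212 / 62.4
= 3.397 W/kg

3.397 W/kg


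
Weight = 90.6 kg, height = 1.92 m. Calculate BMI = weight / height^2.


height^2 = 1.92^2 = 3.6864
BMI = 90.6 / 3.6864 = 24.58 kg/m^2

24.58 kg/m^2


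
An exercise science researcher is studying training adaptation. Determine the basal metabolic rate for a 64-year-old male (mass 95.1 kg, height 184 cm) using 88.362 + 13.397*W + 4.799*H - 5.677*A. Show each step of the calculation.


BMR = 88.362 + 13.397*95.1 + 4.799*184 - 5.677*64
= 1882.1 kcal/day

1882.1 kcal/day


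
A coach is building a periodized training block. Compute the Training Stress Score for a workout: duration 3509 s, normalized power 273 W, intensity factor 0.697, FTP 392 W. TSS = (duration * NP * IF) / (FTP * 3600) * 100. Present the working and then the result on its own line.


Product = 3509 * 273 * 0.697 = 667696.029
Base = 392 * 3600 = 1411200
TSS = 667696.029 / 1411200 * 100 = 47.31

47.31 TSS


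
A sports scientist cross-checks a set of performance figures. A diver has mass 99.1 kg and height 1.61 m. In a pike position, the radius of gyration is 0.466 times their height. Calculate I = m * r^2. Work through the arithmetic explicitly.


r = 0.466 * 1.61 = 0.75026 m
I = m * r^2 = 99.1 * 0.56289 = 55.782 kg*m^2

55.782 kg*m^2


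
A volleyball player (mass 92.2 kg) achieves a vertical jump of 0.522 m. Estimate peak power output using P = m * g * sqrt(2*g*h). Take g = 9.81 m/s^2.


2 * g * h = 2 * 9.81 * 0.522 = 10.24164
sqrt(10.24164) = 3.200256 m/s
P = 92.2 * 9.81 * 3.200256 = 2894.57 W

2894.57 W


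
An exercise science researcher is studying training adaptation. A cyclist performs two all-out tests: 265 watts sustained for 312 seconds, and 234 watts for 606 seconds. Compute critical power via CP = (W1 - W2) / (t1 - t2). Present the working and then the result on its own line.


W1 = P1 * t1 = 265 * 312 = 82680 J
W2 = P2 * t2 = 234 * 606 = 141804 J
CP = (82680 - 141804) / (312 - 606)
= 201.1 W

201.1 W


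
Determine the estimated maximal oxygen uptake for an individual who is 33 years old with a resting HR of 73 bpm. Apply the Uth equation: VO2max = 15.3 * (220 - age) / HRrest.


HRmax = 220 - 33 = 187
VO2max = 15.3 * (187 / 73)
= 15.3 * 2.5616
= 39.19 mL/kg/min

39.19 mL/kg/min


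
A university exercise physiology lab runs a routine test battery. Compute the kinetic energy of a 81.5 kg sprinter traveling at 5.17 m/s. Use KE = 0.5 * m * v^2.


Velocity squared = 26.7289
KE = 0.5 * 81.5 * 26.7289 = 1089.2 J

1089.2 J


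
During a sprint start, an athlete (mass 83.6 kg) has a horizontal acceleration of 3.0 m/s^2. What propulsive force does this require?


Propulsive force = mass * acceleration
= 83.6 kg * 3.0 m/s^2
= 250.8 N

250.8 N


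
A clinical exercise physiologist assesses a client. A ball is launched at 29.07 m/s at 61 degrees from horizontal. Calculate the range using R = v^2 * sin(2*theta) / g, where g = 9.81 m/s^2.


sin(2 * 61) = sin(122) = 0.848048
v^2 = 29.07^2 = 845.0649
R = 845.0649 * 0.848048 / 9.81
= 73.054 m

73.054 m


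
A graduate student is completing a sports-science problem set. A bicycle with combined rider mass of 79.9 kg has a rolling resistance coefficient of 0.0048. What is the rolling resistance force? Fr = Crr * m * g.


Fr = 0.0048 * 79.9 * 9.81
= 0.38352 * 9.81
= 3.762 N

3.762 N


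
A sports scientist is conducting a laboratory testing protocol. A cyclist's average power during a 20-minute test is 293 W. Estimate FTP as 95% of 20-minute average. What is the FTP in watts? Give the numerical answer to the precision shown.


FTP = 20-min power * 0.95
= 293 * 0.95
= 278.35 W

278.35 W


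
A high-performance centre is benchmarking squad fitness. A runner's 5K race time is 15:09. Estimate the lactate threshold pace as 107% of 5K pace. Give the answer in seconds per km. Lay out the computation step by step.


Total race time = 15*60 + 9 = 909 seconds
5K pace = 909 / 5 = 181.8 sec/km
LT pace = 181.8 * 1.07 = 194.53 sec/km

194.53 s/km


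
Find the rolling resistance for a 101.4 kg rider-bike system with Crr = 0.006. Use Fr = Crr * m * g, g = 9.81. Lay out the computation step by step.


m * g = 101.4 * 9.81 = 994.734 N
Fr = 0.006 * 994.734 = 5.968 N

5.968 N


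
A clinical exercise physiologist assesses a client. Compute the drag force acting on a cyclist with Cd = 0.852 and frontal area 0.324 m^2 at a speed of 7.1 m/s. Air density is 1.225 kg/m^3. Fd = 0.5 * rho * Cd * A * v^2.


Step 1: v^2 = 50.41
Step 2: Fd = 0.5 * 1.225 * 0.852 * 0.324 * 50.41
= 8.523 N

8.523 N


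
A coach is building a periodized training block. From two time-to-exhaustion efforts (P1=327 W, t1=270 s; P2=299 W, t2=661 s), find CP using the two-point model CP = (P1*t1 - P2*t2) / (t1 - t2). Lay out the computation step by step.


Work in trial 1 = 88290 J
Work in trial 2 = 197639 J
Delta work = -109349 J
Delta time = -391 s
CP = -109349 / -391 = 279.66 W

279.66 W


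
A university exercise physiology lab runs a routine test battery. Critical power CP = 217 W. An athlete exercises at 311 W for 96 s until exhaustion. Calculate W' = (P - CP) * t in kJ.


P - CP = 311 - 217 = 94 W
W' = 94 * 96 = 9024 J
= 9024 / 1000 = 9.024 kJ

9.024 kJ


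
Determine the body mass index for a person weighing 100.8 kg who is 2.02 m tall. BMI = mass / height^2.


BMI = mass / height^2
= 100.8 / 2.02^2
= 100.8 / 4.0804
= 24.7 kg/m^2

24.7 kg/m^2


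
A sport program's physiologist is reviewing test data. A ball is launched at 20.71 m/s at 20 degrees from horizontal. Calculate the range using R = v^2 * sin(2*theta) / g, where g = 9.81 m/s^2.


sin(2 * 20) = sin(40) = 0.642788
v^2 = 20.71^2 = 428.9041
R = 428.9041 * 0.642788 / 9.81
= 28.103 m

28.103 m


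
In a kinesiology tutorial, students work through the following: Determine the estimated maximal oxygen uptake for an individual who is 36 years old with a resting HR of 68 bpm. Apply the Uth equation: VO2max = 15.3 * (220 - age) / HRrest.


HRmax = 220 - 36 = 184
VO2max = 15.3 * (184 / 68)
= 15.3 * 2.7059
= 41.4 mL/kg/min

41.4 mL/kg/min


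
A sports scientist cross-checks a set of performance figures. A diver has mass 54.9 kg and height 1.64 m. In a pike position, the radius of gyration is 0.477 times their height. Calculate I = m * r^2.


r = 0.477 * 1.64 = 0.78228 m
I = m * r^2 = 54.9 * 0.611962 = 33.597 kg*m^2

33.597 kg*m^2


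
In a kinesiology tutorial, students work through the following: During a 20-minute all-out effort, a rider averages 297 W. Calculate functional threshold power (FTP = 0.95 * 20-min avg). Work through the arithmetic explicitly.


FTP = 0.95 * 297
= 282.15 W

282.15 W


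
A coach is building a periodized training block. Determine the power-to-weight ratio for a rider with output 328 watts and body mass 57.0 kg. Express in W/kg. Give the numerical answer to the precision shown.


P/W = 328 / 57.0 = 5.754 W/kg

5.754 W/kg


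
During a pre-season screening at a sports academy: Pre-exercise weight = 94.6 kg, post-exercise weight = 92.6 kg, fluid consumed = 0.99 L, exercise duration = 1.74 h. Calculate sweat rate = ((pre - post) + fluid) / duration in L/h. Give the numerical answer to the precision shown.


Weight loss = 94.6 - 92.6 = 2.0 kg (approx L)
Total sweat = 2.0 + 0.99 = 2.99 L
Sweat rate = 2.99 / 1.74 = 1.718 L/h

1.718 L/h


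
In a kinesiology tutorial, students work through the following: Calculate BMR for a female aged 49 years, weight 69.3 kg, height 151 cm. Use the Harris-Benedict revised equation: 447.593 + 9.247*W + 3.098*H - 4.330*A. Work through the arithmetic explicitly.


Substituting values:
W term = 9.247 * 69.3 = 640.8171
H term = 3.098 * 151 = 467.798
A term = 4.330 * 49 = 212.17
BMR = 1344.04 kcal/day

1344.04 kcal/day


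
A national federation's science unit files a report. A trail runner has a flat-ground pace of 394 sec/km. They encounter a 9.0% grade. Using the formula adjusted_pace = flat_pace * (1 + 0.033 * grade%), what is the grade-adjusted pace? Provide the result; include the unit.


Grade factor = 1 + 0.033 * 9.0 = 1.297
Adjusted = 394 * 1.297 = 511.02 sec/km

511.02 s/km


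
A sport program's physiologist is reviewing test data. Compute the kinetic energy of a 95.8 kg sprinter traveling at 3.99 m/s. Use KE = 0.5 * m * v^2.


Velocity squared = 15.9201
KE = 0.5 * 95.8 * 15.9201 = 762.57 J

762.57 J


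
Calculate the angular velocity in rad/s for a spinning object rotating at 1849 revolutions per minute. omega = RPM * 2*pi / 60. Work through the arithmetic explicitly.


omega = RPM * 2*pi / 60
= 1849 * 6.28318531 / 60
= 193.627 rad/s

193.627 rad/s


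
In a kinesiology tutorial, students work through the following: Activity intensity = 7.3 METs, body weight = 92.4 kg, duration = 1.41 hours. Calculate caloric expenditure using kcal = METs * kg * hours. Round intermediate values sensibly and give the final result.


kcal = 7.3 * 92.4 * 1.41
= 674.52 * 1.41
= 951.07 kcal

951.07 kcal


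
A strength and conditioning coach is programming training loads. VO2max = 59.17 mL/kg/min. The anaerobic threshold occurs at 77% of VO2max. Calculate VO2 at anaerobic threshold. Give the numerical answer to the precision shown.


AT fraction = 77 / 100 = 0.77
AT VO2 = 59.17 * 0.77
= 45.56 mL/kg/min

45.56 mL/kg/min


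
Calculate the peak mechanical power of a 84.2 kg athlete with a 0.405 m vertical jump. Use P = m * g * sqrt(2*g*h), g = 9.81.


First, sqrt(2gh) = sqrt(2 * 9.81 * 0.405)
= sqrt(7.9461) = 2.818883 m/s
Power = 84.2 * 9.81 * 2.818883 = 2328.4 W

2328.4 W


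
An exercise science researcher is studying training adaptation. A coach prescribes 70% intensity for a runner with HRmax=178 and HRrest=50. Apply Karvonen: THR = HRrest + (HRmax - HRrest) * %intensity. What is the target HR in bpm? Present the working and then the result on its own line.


Heart rate reserve = 178 - 50 = 128
Intensity fraction = 70 / 100 = 0.7
THR = 50 + 128 * 0.7 = 139.6 bpm

139.6 bpm


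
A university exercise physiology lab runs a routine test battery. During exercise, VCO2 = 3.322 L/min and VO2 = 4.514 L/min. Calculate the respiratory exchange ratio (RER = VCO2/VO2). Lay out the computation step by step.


RER = VCO2 / VO2
= 3.322 / 4.514
= 0.7359

0.7359


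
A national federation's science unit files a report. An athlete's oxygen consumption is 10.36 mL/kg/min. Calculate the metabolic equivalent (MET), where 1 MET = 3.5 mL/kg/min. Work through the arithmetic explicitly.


MET = VO2 / 3.5
= 10.36 / 3.5
= 2.96 METs

2.96 METs


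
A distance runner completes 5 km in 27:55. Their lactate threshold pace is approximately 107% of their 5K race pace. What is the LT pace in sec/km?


Convert to seconds: 27 min 55 s = 1675 s
Pace per km = 1675 / 5 = 335.0 s/km
LT pace = 335.0 * 1.07 = 358.45 s/km

358.45 s/km


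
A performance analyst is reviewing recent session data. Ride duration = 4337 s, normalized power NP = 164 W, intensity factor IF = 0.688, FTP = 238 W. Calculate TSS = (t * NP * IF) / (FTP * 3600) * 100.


Numerator = 4337 * 164 * 0.688 = 489352.384
Denominator = 238 * 3600 = 856800
TSS = 489352.384 / 856800 * 100
= 57.11

57.11 TSS


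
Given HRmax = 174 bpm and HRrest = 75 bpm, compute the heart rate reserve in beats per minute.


Heart rate reserve = maximum HR minus resting HR
HRR = 174 - 75 = 99 bpm

99 bpm


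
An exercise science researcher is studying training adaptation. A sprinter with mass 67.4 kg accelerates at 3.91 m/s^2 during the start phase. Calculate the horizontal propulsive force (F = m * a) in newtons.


F = m * a
= 67.4 * 3.91
= 263.53 N

263.53 N


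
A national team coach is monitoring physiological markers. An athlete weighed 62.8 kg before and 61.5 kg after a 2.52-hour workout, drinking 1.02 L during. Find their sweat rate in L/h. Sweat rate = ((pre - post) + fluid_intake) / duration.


Body mass change = 1.3 kg
Total sweat loss = 1.3 + 1.02 = 2.32 L
Rate = 2.32 / 2.52 = 0.921 L/h

0.921 L/h


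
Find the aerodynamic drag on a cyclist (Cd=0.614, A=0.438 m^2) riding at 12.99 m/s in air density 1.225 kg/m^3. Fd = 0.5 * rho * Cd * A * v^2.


Fd = 0.5 * 1.225 * 0.614 * 0.438 * 12.99^2
= 0.5 * 1.225 * 0.614 * 0.438 * 168.7401
= 27.795 N

27.795 N


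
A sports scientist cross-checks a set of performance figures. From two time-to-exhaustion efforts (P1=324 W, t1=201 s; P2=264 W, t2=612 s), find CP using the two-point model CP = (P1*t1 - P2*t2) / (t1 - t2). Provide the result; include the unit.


Work in trial 1 = 65124 J
Work in trial 2 = 161568 J
Delta work = -96444 J
Delta time = -411 s
CP = -96444 / -411 = 234.66 W

234.66 W


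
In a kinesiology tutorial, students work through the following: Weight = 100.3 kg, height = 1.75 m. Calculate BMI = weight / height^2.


height^2 = 1.75^2 = 3.0625
BMI = 100.3 / 3.0625 = 32.75 kg/m^2

32.75 kg/m^2


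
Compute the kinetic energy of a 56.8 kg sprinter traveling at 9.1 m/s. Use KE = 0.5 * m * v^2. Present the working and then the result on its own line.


Velocity squared = 82.81
KE = 0.5 * 56.8 * 82.81 = 2351.8 J

2351.8 J


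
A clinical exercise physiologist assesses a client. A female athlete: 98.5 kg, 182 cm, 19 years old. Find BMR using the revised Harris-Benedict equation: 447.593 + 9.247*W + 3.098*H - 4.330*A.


Intercept = 447.593
Weight contribution = 9.247 * 98.5 = 910.8295
Height contribution = 3.098 * 182 = 563.836
Age contribution = 4.33 * 19 = 82.27
BMR = 447.593 + 910.8295 + 563.836 - 82.27
= 1839.99 kcal/day

1839.99 kcal/day


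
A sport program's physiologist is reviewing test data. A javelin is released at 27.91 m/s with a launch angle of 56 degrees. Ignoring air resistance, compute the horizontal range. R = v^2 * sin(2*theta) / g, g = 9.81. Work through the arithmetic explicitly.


Launch speed squared = 778.9681
sin(2 * 56 deg) = 0.927184
Range = 778.9681 * 0.927184 / 9.81
= 73.624 m

73.624 m


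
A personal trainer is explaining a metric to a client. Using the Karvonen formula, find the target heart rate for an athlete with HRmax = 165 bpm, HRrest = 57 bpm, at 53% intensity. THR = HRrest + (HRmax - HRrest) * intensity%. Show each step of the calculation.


HRR = 165 - 57 = 108
THR = 57 + 108 * 0.53
= 57 + 57.24
= 114.24 bpm

114.24 bpm


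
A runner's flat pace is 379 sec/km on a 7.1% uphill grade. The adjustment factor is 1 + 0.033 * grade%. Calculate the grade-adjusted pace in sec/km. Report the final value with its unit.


Factor = 1 + 0.033 * 7.1 = 1.2343
Adjusted pace = 379 * 1.2343
= 467.8 sec/km

467.8 s/km


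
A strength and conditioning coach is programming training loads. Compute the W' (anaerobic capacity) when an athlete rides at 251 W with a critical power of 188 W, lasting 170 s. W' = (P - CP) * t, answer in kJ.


Above-CP power = 63 W
Duration = 170 s
W' = 63 * 170 = 10710 J
Convert: 10710 / 1000 = 10.71 kJ

10.71 kJ


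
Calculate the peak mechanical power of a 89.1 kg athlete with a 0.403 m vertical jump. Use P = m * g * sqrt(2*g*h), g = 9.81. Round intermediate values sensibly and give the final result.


First, sqrt(2gh) = sqrt(2 * 9.81 * 0.403)
= sqrt(7.90686) = 2.811914 m/s
Power = 89.1 * 9.81 * 2.811914 = 2457.81 W

2457.81 W


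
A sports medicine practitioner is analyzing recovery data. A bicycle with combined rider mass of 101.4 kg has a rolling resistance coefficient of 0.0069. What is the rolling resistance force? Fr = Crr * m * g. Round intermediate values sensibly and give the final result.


Fr = 0.0069 * 101.4 * 9.81
= 0.69966 * 9.81
= 6.864 N

6.864 N


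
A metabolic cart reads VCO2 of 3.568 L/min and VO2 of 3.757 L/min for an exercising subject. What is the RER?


RER = VCO2 / VO2 = 3.568 / 3.757 = 0.9497

0.9497


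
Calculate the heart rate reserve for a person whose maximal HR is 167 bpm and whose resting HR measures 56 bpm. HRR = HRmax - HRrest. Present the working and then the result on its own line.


HRmax = 167 bpm
HRrest = 56 bpm
HRR = 167 - 56 = 111 bpm

111 bpm


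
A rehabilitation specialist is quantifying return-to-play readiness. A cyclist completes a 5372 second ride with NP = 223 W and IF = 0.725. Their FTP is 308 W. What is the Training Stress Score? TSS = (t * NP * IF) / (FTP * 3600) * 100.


t * NP * IF = 5372 * 223 * 0.725 = 868518.1
FTP * 3600 = 1108800
TSS = (868518.1 / 1108800) * 100 = 78.33

78.33 TSS


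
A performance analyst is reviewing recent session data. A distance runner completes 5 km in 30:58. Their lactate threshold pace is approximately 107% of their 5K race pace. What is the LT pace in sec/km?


Convert to seconds: 30 min 58 s = 1858 s
Pace per km = 1858 / 5 = 371.6 s/km
LT pace = 371.6 * 1.07 = 397.61 s/km

397.61 s/km


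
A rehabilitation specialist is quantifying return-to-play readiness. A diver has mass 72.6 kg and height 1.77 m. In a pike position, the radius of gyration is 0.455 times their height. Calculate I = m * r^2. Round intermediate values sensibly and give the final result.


r = 0.455 * 1.77 = 0.80535 m
I = m * r^2 = 72.6 * 0.648589 = 47.088 kg*m^2

47.088 kg*m^2


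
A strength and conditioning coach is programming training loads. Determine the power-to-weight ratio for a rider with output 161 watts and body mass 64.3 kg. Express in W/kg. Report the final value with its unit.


P/W = 161 / 64.3 = 2.504 W/kg

2.504 W/kg


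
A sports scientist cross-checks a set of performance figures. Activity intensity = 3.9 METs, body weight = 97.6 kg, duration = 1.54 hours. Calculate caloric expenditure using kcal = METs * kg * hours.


kcal = 3.9 * 97.6 * 1.54
= 380.64 * 1.54
= 586.19 kcal

586.19 kcal


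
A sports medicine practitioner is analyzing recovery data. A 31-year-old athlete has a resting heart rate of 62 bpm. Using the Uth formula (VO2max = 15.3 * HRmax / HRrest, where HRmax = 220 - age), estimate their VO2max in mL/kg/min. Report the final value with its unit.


HRmax = 220 - 31 = 189 bpm
Ratio = HRmax / HRrest = 189 / 62 = 3.0484
VO2max = 15.3 * 3.0484 = 46.64 mL/kg/min

46.64 mL/kg/min


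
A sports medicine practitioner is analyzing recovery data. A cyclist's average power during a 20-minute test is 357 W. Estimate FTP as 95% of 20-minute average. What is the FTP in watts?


FTP = 20-min power * 0.95
= 357 * 0.95
= 339.15 W

339.15 W


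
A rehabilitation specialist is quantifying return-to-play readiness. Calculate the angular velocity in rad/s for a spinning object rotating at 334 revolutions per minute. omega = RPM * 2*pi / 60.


omega = RPM * 2*pi / 60
= 334 * 6.28318531 / 60
= 34.976 rad/s

34.976 rad/s


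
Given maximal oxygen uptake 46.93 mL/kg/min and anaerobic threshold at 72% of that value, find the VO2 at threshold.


Percentage as decimal = 0.72
VO2 at AT = 46.93 * 0.72 = 33.79 mL/kg/min

33.79 mL/kg/min


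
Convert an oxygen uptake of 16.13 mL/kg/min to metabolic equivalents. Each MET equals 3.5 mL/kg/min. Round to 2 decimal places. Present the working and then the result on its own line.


One MET = 3.5 mL/kg/min
Number of METs = 16.13 / 3.5
= 4.61 METs

4.61 METs


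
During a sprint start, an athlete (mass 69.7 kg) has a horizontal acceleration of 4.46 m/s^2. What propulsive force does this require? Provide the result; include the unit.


Propulsive force = mass * acceleration
= 69.7 kg * 4.46 m/s^2
= 310.86 N

310.86 N


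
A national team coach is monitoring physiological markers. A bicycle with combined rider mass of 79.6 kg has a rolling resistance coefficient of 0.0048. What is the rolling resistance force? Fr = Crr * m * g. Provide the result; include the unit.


Fr = 0.0048 * 79.6 * 9.81
= 0.38208 * 9.81
= 3.748 N

3.748 N


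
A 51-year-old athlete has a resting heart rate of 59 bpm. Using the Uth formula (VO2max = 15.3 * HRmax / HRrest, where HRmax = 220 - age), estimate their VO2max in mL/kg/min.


HRmax = 220 - 51 = 169 bpm
Ratio = HRmax / HRrest = 169 / 59 = 2.8644
VO2max = 15.3 * 2.8644 = 43.83 mL/kg/min

43.83 mL/kg/min


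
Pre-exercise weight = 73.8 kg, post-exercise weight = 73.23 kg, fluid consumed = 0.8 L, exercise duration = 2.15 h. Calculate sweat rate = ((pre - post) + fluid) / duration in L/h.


Weight loss = 73.8 - 73.23 = 0.57 kg (approx L)
Total sweat = 0.57 + 0.8 = 1.37 L
Sweat rate = 1.37 / 2.15 = 0.637 L/h

0.637 L/h


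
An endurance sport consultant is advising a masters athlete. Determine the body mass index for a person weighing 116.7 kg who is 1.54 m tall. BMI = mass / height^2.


BMI = mass / height^2
= 116.7 / 1.54^2
= 116.7 / 2.3716
= 49.21 kg/m^2

49.21 kg/m^2


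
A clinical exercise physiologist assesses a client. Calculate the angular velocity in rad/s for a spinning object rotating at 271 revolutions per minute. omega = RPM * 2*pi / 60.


omega = RPM * 2*pi / 60
= 271 * 6.28318531 / 60
= 28.379 rad/s

28.379 rad/s


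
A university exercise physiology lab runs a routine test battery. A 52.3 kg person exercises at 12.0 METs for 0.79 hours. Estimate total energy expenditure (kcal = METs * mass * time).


Energy = METs * mass(kg) * time(h)
= 12.0 * 52.3 * 0.79
= 495.8 kcal

495.8 kcal


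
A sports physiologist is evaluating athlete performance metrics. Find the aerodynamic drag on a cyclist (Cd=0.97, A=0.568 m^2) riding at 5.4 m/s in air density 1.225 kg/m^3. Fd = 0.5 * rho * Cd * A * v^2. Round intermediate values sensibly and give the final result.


Fd = 0.5 * 1.225 * 0.97 * 0.568 * 5.4^2
= 0.5 * 1.225 * 0.97 * 0.568 * 29.16
= 9.84 N

9.84 N


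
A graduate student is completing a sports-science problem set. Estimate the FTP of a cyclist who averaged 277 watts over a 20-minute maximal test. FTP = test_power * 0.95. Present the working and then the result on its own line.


FTP = 277 * 0.95 = 263.15 W

263.15 W


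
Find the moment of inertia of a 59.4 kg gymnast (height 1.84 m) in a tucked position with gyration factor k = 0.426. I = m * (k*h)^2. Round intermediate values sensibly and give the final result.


Radius of gyration = 0.426 * 1.84 = 0.78384 m
I = 59.4 * 0.78384^2
= 59.4 * 0.614405
= 36.496 kg*m^2

36.496 kg*m^2


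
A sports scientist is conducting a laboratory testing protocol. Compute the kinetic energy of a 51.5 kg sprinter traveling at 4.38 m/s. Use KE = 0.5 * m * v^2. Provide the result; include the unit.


Velocity squared = 19.1844
KE = 0.5 * 51.5 * 19.1844 = 494.0 J

494.0 J


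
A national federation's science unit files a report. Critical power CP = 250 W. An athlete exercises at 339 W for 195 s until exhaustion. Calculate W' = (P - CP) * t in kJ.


P - CP = 339 - 250 = 89 W
W' = 89 * 195 = 17355 J
= 17355 / 1000 = 17.355 kJ

17.355 kJ


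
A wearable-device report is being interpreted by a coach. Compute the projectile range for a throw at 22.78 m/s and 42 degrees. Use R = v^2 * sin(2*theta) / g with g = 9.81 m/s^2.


Two times the angle = 84 degrees
sin(84) = 0.994522
R = 518.9284 * 0.994522 / 9.81 = 52.608 m

52.608 m


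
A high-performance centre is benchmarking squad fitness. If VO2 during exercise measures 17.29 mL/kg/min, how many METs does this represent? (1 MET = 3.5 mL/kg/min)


METs = VO2 / 3.5 = 17.29 / 3.5 = 4.94

4.94 METs


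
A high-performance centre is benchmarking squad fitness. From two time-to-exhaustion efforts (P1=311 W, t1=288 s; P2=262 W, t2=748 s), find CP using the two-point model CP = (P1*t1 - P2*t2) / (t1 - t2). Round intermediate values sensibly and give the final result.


Work in trial 1 = 89568 J
Work in trial 2 = 195976 J
Delta work = -106408 J
Delta time = -460 s
CP = -106408 / -460 = 231.32 W

231.32 W


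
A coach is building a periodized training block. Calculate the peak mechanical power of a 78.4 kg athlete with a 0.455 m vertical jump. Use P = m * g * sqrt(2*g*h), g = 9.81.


First, sqrt(2gh) = sqrt(2 * 9.81 * 0.455)
= sqrt(8.9271) = 2.987825 m/s
Power = 78.4 * 9.81 * 2.987825 = 2297.95 W

2297.95 W


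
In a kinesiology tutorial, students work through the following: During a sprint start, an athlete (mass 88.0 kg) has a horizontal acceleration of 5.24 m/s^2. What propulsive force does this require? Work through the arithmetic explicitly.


Propulsive force = mass * acceleration
= 88.0 kg * 5.24 m/s^2
= 461.12 N

461.12 N


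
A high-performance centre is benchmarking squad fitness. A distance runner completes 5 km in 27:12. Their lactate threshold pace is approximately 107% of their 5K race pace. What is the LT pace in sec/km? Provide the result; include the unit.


Convert to seconds: 27 min 12 s = 1632 s
Pace per km = 1632 / 5 = 326.4 s/km
LT pace = 326.4 * 1.07 = 349.25 s/km

349.25 s/km


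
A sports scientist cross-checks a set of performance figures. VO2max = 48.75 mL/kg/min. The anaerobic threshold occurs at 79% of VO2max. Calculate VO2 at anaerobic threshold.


AT fraction = 79 / 100 = 0.79
AT VO2 = 48.75 * 0.79
= 38.51 mL/kg/min

38.51 mL/kg/min


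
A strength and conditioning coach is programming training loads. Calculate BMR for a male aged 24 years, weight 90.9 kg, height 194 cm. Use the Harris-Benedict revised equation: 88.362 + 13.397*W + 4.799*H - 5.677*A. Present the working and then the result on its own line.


Substituting values:
W term = 13.397 * 90.9 = 1217.7873
H term = 4.799 * 194 = 931.006
A term = 5.677 * 24 = 136.248
BMR = 2100.91 kcal/day

2100.91 kcal/day


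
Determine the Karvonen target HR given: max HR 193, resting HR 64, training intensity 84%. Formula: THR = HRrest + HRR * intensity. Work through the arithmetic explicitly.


HRR = HRmax - HRrest = 193 - 64 = 129
THR = 64 + 129 * 0.84
= 172.36 bpm

172.36 bpm


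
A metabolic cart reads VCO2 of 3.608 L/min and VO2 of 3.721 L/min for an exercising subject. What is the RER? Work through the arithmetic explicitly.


RER = VCO2 / VO2 = 3.608 / 3.721 = 0.9696

0.9696


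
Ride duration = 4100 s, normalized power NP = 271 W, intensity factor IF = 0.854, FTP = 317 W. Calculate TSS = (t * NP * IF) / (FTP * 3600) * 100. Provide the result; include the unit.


Numerator = 4100 * 271 * 0.854 = 948879.4
Denominator = 317 * 3600 = 1141200
TSS = 948879.4 / 1141200 * 100
= 83.15

83.15 TSS


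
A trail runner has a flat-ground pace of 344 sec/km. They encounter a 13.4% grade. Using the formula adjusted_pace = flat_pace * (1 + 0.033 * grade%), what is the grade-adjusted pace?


Grade factor = 1 + 0.033 * 13.4 = 1.4422
Adjusted = 344 * 1.4422 = 496.12 sec/km

496.12 s/km


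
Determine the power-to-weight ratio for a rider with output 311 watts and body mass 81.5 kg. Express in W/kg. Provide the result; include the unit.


P/W = 311 / 81.5 = 3.816 W/kg

3.816 W/kg


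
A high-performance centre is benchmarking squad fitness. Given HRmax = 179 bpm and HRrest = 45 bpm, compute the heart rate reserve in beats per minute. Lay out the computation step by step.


Heart rate reserve = maximum HR minus resting HR
HRR = 179 - 45 = 134 bpm

134 bpm


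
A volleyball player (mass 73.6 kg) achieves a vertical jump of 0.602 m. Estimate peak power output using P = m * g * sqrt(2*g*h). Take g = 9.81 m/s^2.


2 * g * h = 2 * 9.81 * 0.602 = 11.81124
sqrt(11.81124) = 3.436748 m/s
P = 73.6 * 9.81 * 3.436748 = 2481.39 W

2481.39 W


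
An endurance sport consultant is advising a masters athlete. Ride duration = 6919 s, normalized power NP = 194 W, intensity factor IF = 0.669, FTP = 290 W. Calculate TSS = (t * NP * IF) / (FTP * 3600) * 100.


Numerator = 6919 * 194 * 0.669 = 897989.334
Denominator = 290 * 3600 = 1044000
TSS = 897989.334 / 1044000 * 100
= 86.01

86.01 TSS


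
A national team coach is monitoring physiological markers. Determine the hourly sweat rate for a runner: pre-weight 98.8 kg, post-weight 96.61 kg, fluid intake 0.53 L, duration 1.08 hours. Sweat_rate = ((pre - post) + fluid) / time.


Mass lost = 98.8 - 96.61 = 2.19 kg
Add fluid consumed: 2.19 + 0.53 = 2.72 L total sweat
Sweat rate = 2.72 / 1.08 = 2.519 L/h

2.519 L/h


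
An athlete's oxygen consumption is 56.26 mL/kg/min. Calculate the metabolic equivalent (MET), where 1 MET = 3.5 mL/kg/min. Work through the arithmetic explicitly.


MET = VO2 / 3.5
= 56.26 / 3.5
= 16.07 METs

16.07 METs


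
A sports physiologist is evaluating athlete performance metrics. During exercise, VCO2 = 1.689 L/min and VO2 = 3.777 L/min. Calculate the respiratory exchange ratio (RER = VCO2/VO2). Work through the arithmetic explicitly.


RER = VCO2 / VO2
= 1.689 / 3.777
= 0.4472

0.4472


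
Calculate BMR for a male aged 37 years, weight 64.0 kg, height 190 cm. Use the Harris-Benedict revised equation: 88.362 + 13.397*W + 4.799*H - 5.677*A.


Substituting values:
W term = 13.397 * 64.0 = 857.408
H term = 4.799 * 190 = 911.81
A term = 5.677 * 37 = 210.049
BMR = 1647.53 kcal/day

1647.53 kcal/day


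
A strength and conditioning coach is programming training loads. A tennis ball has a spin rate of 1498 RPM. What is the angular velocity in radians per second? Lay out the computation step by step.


Convert RPM to rad/s: multiply by 2*pi and divide by 60
omega = 1498 * 2 * pi / 60
= 156.87 rad/s

156.87 rad/s


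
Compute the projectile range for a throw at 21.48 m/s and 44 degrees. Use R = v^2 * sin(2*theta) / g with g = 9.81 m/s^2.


Two times the angle = 88 degrees
sin(88) = 0.999391
R = 461.3904 * 0.999391 / 9.81 = 47.004 m

47.004 m


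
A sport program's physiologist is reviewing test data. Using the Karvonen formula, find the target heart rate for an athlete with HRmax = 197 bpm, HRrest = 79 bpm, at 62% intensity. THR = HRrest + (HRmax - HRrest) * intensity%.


HRR = 197 - 79 = 118
THR = 79 + 118 * 0.62
= 79 + 73.16
= 152.16 bpm

152.16 bpm


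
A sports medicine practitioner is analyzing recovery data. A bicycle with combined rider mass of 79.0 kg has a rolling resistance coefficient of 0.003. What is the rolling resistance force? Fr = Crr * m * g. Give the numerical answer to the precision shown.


Fr = 0.003 * 79.0 * 9.81
= 0.237 * 9.81
= 2.325 N

2.325 N


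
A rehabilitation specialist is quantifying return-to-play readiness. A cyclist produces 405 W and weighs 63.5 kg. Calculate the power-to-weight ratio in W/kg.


P/W = power / mass
= 405 / 63.5
= 6.378 W/kg

6.378 W/kg


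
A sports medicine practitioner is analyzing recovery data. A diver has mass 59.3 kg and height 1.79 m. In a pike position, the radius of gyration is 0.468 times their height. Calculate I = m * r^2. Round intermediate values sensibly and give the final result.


r = 0.468 * 1.79 = 0.83772 m
I = m * r^2 = 59.3 * 0.701775 = 41.615 kg*m^2

41.615 kg*m^2


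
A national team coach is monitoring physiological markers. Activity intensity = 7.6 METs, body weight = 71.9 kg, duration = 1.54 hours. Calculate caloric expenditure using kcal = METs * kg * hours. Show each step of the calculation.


kcal = 7.6 * 71.9 * 1.54
= 546.44 * 1.54
= 841.52 kcal

841.52 kcal


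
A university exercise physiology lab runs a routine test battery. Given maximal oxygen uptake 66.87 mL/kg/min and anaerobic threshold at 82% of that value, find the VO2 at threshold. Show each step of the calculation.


Percentage as decimal = 0.82
VO2 at AT = 66.87 * 0.82 = 54.83 mL/kg/min

54.83 mL/kg/min


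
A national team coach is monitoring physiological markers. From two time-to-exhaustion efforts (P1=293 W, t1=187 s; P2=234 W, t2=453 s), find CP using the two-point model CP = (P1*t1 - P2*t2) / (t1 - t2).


Work in trial 1 = 54791 J
Work in trial 2 = 106002 J
Delta work = -51211 J
Delta time = -266 s
CP = -51211 / -266 = 192.52 W

192.52 W


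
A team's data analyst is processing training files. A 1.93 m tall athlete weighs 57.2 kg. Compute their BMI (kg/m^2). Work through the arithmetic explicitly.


height^2 = 3.7249 m^2
BMI = 57.2 / 3.7249 = 15.36 kg/m^2

15.36 kg/m^2


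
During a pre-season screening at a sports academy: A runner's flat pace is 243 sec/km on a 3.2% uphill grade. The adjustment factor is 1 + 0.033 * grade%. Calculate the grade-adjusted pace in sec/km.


Factor = 1 + 0.033 * 3.2 = 1.1056
Adjusted pace = 243 * 1.1056
= 268.66 sec/km

268.66 s/km


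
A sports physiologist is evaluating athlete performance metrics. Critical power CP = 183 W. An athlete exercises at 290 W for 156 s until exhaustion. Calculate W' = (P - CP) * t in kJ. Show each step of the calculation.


P - CP = 290 - 183 = 107 W
W' = 107 * 156 = 16692 J
= 16692 / 1000 = 16.692 kJ

16.692 kJ


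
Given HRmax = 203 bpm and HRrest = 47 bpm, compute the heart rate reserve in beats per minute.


Heart rate reserve = maximum HR minus resting HR
HRR = 203 - 47 = 156 bpm

156 bpm


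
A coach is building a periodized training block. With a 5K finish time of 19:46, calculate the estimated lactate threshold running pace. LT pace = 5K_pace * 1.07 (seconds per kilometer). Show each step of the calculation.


Race duration = 1186 s for 5 km
Average pace = 1186 / 5 = 237.2 s/km
LT pace = 237.2 * 1.07
= 253.8 s/km

253.8 s/km


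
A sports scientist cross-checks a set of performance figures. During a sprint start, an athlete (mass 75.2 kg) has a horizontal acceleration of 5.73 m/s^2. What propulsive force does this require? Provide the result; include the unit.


Propulsive force = mass * acceleration
= 75.2 kg * 5.73 m/s^2
= 430.9 N

430.9 N


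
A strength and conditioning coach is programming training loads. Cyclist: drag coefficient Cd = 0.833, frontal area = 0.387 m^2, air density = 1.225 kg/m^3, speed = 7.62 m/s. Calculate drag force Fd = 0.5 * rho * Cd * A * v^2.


v^2 = 7.62^2 = 58.0644
Fd = 0.5 * 1.225 * 0.833 * 0.387 * 58.0644
= 11.465 N

11.465 N


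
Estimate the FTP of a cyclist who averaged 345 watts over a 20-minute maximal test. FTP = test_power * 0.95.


FTP = 345 * 0.95 = 327.75 W

327.75 W


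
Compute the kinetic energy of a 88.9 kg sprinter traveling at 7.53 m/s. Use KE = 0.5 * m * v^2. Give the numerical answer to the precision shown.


Velocity squared = 56.7009
KE = 0.5 * 88.9 * 56.7009 = 2520.36 J

2520.36 J


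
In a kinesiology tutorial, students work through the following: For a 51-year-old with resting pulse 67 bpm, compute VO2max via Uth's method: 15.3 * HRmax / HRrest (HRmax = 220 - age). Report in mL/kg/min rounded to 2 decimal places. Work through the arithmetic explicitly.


Step 1: HRmax = 220 - 51 = 169 bpm
Step 2: Ratio = 169 / 67 = 2.5224
Step 3: VO2max = 15.3 * 2.5224 = 38.59 mL/kg/min

38.59 mL/kg/min


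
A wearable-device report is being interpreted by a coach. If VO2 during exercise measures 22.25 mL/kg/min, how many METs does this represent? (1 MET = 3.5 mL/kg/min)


METs = VO2 / 3.5 = 22.25 / 3.5 = 6.36

6.36 METs


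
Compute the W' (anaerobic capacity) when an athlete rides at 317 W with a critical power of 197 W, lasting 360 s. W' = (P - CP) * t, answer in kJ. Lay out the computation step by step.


Above-CP power = 120 W
Duration = 360 s
W' = 120 * 360 = 43200 J
Convert: 43200 / 1000 = 43.2 kJ

43.2 kJ


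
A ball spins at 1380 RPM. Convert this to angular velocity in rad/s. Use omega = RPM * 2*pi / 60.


omega = 1380 * 2 * pi / 60
= 1380 * 6.28318531 / 60
= 8670.796 / 60
= 144.513 rad/s

144.513 rad/s


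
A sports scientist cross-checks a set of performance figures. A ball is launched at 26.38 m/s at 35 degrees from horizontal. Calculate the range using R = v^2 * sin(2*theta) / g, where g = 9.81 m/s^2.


sin(2 * 35) = sin(70) = 0.939693
v^2 = 26.38^2 = 695.9044
R = 695.9044 * 0.939693 / 9.81
= 66.66 m

66.66 m


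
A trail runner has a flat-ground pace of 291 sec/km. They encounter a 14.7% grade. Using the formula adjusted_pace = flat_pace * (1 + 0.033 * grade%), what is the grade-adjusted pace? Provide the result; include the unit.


Grade factor = 1 + 0.033 * 14.7 = 1.4851
Adjusted = 291 * 1.4851 = 432.16 sec/km

432.16 s/km


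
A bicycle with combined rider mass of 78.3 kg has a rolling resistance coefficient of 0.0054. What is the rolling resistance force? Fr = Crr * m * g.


Fr = 0.0054 * 78.3 * 9.81
= 0.42282 * 9.81
= 4.148 N

4.148 N


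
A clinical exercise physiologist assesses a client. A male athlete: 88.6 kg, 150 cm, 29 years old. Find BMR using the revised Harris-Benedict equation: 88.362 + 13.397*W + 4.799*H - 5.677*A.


Intercept = 88.362
Weight contribution = 13.397 * 88.6 = 1186.9742
Height contribution = 4.799 * 150 = 719.85
Age contribution = 5.677 * 29 = 164.633
BMR = 88.362 + 1186.9742 + 719.85 - 164.633
= 1830.55 kcal/day

1830.55 kcal/day


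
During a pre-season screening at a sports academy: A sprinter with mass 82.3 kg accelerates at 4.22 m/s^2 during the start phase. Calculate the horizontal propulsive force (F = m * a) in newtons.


F = m * a
= 82.3 * 4.22
= 347.31 N

347.31 N


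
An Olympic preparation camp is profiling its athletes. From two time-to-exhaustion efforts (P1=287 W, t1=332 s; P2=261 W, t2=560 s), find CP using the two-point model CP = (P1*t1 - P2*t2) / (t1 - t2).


Work in trial 1 = 95284 J
Work in trial 2 = 146160 J
Delta work = -50876 J
Delta time = -228 s
CP = -50876 / -228 = 223.14 W

223.14 W


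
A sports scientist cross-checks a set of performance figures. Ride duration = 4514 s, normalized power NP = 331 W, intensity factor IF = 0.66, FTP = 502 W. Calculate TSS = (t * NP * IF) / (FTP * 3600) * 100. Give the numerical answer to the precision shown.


Numerator = 4514 * 331 * 0.66 = 986128.44
Denominator = 502 * 3600 = 1807200
TSS = 986128.44 / 1807200 * 100
= 54.57

54.57 TSS


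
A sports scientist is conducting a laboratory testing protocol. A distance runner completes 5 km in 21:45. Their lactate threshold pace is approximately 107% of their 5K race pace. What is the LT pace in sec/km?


Convert to seconds: 21 min 45 s = 1305 s
Pace per km = 1305 / 5 = 261.0 s/km
LT pace = 261.0 * 1.07 = 279.27 s/km

279.27 s/km


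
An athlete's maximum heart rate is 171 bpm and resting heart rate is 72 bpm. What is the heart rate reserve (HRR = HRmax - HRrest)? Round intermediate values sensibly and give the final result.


HRR = HRmax - HRrest
= 171 - 72
= 99 bpm

99 bpm


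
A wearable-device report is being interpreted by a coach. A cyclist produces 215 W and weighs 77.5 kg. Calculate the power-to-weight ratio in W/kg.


P/W = power / mass
= 215 / 77.5
= 2.774 W/kg

2.774 W/kg


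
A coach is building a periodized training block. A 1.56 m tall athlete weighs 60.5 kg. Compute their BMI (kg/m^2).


height^2 = 2.4336 m^2
BMI = 60.5 / 2.4336 = 24.86 kg/m^2

24.86 kg/m^2


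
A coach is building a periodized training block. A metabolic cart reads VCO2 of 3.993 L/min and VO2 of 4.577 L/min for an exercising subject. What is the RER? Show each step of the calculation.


RER = VCO2 / VO2 = 3.993 / 4.577 = 0.8724

0.8724


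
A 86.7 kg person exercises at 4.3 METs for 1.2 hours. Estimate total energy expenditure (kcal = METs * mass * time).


Energy = METs * mass(kg) * time(h)
= 4.3 * 86.7 * 1.2
= 447.37 kcal

447.37 kcal


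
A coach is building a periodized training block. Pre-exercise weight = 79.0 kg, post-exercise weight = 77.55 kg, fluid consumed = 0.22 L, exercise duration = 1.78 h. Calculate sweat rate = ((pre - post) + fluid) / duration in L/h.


Weight loss = 79.0 - 77.55 = 1.45 kg (approx L)
Total sweat = 1.45 + 0.22 = 1.67 L
Sweat rate = 1.67 / 1.78 = 0.938 L/h

0.938 L/h
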